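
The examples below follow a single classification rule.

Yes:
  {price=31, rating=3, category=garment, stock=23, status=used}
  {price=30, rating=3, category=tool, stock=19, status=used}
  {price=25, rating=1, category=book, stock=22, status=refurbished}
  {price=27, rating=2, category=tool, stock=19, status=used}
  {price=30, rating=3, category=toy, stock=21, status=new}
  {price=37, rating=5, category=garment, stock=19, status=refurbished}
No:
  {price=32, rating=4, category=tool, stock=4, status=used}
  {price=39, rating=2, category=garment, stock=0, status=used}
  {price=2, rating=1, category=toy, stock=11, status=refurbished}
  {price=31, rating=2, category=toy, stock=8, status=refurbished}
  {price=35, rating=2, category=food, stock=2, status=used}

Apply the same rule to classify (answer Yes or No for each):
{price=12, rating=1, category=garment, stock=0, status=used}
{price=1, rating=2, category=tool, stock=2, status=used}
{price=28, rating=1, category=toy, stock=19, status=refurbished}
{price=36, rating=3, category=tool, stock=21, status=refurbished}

The distinguishing property — stock ≥ 19 — holds for all the 'Yes' cases and none of the 'No' cases.
No: {price=12, rating=1, category=garment, stock=0, status=used}, since stock = 0. No: {price=1, rating=2, category=tool, stock=2, status=used}, since stock = 2. Yes: {price=28, rating=1, category=toy, stock=19, status=refurbished}, since stock = 19. Yes: {price=36, rating=3, category=tool, stock=21, status=refurbished}, since stock = 21.

No, No, Yes, Yes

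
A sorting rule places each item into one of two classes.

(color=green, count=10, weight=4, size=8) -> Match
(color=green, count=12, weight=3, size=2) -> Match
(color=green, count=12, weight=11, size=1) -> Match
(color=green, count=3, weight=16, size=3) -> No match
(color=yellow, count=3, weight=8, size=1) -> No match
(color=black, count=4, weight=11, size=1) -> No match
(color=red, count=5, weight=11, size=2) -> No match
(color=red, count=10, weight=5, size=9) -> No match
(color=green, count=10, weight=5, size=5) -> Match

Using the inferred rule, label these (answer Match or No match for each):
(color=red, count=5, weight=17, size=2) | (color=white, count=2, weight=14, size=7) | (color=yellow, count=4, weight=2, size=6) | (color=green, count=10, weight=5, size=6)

The common property of the 'Match' items is: color is green AND count ≥ 4. No 'No match' item has it.

No match, No match, No match, Match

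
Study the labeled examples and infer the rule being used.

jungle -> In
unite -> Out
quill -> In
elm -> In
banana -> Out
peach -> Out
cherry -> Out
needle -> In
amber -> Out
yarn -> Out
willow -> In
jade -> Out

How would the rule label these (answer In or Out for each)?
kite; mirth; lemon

The pattern is that an item is 'In' exactly when: contains 'l'.
kite: Out (no 'l').
mirth: Out (no 'l').
lemon: In (has 'l').

Out, Out, In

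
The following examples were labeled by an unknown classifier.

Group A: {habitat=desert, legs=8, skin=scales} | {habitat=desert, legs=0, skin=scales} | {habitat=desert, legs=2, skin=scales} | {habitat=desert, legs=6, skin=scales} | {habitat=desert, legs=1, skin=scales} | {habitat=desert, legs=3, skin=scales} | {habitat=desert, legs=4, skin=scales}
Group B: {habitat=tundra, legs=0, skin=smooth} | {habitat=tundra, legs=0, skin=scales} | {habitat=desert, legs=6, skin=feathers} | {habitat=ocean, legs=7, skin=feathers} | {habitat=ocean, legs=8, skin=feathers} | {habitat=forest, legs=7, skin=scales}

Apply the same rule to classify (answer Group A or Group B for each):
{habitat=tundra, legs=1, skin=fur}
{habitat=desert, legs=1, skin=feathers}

Group B, Group B

A rule that fits every label: skin is scales AND habitat is desert — true of each 'Group A' example, false of each 'Group B' one.
{habitat=tundra, legs=1, skin=fur} — skin is fur, habitat is tundra, hence Group B. {habitat=desert, legs=1, skin=feathers} — skin is feathers, habitat is desert, hence Group B.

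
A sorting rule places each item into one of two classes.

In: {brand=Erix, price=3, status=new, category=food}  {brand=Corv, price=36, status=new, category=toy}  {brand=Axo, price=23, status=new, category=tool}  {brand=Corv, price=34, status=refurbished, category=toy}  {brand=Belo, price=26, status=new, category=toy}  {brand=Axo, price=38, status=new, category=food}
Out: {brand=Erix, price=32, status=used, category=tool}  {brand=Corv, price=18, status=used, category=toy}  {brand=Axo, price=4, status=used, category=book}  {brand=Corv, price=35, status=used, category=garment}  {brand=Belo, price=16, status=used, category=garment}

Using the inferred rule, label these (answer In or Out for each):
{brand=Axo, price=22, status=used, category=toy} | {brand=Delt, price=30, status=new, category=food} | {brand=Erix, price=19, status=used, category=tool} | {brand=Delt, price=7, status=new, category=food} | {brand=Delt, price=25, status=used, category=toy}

Out, In, Out, In, Out

The common property of the 'In' items is: status is not used. No 'Out' item has it.
Out: {brand=Axo, price=22, status=used, category=toy}, since status is used. In: {brand=Delt, price=30, status=new, category=food}, since status is new. Out: {brand=Erix, price=19, status=used, category=tool}, since status is used. In: {brand=Delt, price=7, status=new, category=food}, since status is new. Out: {brand=Delt, price=25, status=used, category=toy}, since status is used.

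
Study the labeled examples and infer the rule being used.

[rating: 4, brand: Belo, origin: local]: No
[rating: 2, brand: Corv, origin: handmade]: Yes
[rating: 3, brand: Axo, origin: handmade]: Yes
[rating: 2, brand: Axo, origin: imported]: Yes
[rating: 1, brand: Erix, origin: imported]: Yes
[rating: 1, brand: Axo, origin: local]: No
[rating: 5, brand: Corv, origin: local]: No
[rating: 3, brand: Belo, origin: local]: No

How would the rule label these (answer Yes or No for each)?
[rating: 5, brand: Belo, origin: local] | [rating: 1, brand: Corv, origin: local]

No, No

Every 'Yes' example satisfies: origin is not local. None of the 'No' examples do.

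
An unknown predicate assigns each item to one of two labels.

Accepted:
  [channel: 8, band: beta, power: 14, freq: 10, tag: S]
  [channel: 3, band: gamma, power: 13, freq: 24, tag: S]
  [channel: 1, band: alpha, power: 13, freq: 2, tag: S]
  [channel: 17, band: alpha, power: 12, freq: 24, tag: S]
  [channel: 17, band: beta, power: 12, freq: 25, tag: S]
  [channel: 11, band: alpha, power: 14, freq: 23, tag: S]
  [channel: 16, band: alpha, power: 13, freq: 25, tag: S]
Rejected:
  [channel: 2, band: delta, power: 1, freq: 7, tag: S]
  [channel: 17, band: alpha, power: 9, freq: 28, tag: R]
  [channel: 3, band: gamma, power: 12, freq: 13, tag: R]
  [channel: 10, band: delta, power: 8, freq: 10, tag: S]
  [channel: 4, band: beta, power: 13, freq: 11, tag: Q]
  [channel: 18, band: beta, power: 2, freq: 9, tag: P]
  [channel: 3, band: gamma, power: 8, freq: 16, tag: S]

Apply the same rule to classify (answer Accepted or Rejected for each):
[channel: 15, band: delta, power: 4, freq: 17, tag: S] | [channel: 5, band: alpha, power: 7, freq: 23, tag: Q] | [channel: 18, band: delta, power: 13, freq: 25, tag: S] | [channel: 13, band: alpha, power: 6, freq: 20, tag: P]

The classifier is using: tag is S AND power ≥ 9.
[channel: 15, band: delta, power: 4, freq: 17, tag: S]: tag is S, power = 4, doesn't match → Rejected. [channel: 5, band: alpha, power: 7, freq: 23, tag: Q]: tag is Q, power = 7, doesn't match → Rejected. [channel: 18, band: delta, power: 13, freq: 25, tag: S]: tag is S, power = 13, checks out → Accepted. [channel: 13, band: alpha, power: 6, freq: 20, tag: P]: tag is P, power = 6, doesn't match → Rejected.

Rejected, Rejected, Accepted, Rejected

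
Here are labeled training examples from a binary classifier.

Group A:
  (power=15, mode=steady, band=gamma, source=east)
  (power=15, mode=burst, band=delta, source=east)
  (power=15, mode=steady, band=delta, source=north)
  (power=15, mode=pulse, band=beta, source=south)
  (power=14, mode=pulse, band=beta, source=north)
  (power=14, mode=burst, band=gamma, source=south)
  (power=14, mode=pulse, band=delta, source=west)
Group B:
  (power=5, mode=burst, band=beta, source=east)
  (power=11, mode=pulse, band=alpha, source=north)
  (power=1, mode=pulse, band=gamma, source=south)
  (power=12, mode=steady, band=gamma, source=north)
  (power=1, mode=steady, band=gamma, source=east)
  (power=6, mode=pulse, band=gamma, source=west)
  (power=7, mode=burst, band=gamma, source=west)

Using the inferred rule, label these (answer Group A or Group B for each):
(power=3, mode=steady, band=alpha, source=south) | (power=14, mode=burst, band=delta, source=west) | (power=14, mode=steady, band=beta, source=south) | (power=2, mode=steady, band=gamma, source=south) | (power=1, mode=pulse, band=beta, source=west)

Group B, Group A, Group A, Group B, Group B

'Group A' ⟺ power ≥ 14.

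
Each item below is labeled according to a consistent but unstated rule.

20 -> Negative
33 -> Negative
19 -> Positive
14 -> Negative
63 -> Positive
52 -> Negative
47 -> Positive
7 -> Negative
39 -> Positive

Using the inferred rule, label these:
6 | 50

Negative, Negative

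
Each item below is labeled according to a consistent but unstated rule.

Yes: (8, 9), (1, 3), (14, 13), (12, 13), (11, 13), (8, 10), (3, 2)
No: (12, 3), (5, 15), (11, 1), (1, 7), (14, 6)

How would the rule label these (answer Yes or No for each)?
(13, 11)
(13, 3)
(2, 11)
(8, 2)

The simplest hypothesis consistent with all the labels is: |first − second| ≤ 2.
(13, 11): |13−11| = 2 — matches, so Yes. (13, 3): |13−3| = 10 — fails this test, so No. (2, 11): |2−11| = 9 — fails this test, so No. (8, 2): |8−2| = 6 — fails this test, so No.

Yes, No, No, No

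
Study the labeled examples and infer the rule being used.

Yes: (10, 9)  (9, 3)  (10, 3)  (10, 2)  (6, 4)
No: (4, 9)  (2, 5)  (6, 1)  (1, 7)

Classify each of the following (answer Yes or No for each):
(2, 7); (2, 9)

No, No

Every 'Yes' example satisfies: first > second AND sum ≥ 8. None of the 'No' examples do.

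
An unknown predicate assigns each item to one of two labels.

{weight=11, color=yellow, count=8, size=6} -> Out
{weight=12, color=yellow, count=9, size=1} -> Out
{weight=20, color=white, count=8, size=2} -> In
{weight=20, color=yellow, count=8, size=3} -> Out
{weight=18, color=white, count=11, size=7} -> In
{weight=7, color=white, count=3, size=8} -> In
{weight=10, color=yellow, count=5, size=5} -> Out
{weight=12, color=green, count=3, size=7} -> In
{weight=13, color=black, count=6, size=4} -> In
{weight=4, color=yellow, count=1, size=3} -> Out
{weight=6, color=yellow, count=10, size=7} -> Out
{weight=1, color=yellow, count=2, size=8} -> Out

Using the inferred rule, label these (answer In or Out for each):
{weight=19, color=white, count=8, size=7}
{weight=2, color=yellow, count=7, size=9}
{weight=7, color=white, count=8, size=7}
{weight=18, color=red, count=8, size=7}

The distinguishing property — color is not yellow — holds for all the 'In' cases and none of the 'Out' cases.

In, Out, In, In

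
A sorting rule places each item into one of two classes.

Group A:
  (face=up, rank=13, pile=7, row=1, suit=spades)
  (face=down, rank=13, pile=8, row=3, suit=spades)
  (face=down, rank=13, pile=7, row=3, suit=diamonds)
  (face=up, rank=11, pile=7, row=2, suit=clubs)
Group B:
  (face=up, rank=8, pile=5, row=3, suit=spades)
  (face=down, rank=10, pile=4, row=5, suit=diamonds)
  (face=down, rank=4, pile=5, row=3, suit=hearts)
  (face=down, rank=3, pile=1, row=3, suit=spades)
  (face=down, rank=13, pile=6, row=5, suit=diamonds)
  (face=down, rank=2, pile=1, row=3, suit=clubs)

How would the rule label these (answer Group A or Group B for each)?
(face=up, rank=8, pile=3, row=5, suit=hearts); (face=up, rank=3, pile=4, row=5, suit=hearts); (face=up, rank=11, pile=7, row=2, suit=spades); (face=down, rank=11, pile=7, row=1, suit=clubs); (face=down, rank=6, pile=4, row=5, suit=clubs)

Group B, Group B, Group A, Group A, Group B

All 'Group A' examples share one property — pile ≥ 7 — and every 'Group B' example lacks it.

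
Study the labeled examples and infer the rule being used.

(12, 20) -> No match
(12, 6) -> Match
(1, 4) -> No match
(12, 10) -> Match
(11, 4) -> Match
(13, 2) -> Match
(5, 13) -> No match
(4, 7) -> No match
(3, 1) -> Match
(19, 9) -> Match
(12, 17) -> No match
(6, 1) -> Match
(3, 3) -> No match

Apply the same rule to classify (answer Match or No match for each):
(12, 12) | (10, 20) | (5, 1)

The simplest hypothesis consistent with all the labels is: first > second.
(12, 12): No match (12 = 12). (10, 20): No match (10 < 20). (5, 1): Match (5 > 1).

No match, No match, Match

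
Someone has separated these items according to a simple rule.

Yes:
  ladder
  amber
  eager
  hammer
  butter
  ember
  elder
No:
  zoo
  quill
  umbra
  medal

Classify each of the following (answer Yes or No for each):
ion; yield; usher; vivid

The simplest hypothesis consistent with all the labels is: ends with 'r'.

No, No, Yes, No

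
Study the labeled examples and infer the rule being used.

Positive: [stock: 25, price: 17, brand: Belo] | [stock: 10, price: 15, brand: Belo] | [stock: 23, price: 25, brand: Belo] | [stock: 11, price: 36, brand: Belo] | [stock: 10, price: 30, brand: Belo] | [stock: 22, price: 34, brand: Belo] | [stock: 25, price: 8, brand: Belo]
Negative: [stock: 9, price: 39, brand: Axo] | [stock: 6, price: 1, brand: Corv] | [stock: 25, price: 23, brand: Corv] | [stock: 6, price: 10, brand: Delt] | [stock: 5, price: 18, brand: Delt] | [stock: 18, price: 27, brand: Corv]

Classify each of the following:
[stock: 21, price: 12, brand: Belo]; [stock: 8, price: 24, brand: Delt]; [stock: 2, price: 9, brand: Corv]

A rule that fits every label: brand is Belo — true of each 'Positive' example, false of each 'Negative' one.

Positive, Negative, Negative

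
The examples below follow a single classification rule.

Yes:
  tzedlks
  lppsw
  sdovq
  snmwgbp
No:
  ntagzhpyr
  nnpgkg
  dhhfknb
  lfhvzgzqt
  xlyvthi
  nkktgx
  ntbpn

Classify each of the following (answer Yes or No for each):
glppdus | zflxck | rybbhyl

Yes, No, No

The common property of the 'Yes' items is: contains 's'. No 'No' item has it.
glppdus: Yes (has 's').
zflxck: No (no 's').
rybbhyl: No (no 's').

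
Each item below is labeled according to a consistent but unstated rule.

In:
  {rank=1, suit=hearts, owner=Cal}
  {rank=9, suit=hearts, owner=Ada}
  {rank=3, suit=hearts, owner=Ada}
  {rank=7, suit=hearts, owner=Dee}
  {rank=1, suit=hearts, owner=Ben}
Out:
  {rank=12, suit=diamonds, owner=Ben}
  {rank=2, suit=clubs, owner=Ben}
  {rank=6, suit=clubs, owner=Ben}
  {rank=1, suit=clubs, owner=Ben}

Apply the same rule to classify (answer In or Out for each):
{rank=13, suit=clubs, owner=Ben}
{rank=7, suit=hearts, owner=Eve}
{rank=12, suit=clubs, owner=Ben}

Checking candidate rules against both groups, what survives is: suit is hearts.
Out: {rank=13, suit=clubs, owner=Ben}, since suit is clubs. In: {rank=7, suit=hearts, owner=Eve}, since suit is hearts. Out: {rank=12, suit=clubs, owner=Ben}, since suit is clubs.

Out, In, Out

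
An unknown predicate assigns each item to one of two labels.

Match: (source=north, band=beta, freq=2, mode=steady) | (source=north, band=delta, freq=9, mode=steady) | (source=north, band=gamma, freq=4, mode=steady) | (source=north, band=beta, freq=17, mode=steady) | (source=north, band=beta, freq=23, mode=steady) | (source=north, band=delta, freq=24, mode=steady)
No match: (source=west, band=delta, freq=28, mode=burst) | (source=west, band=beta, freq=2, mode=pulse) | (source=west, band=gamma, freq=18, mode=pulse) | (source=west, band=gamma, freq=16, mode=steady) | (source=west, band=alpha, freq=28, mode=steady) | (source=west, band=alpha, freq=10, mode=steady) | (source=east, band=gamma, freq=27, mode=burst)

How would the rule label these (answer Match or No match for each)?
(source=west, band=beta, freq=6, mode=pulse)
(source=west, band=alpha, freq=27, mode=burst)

No match, No match

Comparing the two groups points to one rule — source is north.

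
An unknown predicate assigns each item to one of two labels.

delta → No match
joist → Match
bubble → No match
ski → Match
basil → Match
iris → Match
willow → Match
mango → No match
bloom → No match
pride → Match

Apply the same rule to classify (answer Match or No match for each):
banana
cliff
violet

No match, Match, Match

The classifier is using: contains 'i'.
No match: banana, since no 'i'.
Match: cliff, since has 'i'.
Match: violet, since has 'i'.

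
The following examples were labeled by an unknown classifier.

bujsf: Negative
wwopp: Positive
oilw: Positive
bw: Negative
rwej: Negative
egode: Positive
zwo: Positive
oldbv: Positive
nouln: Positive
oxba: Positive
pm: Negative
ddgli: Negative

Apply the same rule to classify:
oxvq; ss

Positive, Negative

Rule: contains 'o'. This holds for each 'Positive' example and fails for each 'Negative' one.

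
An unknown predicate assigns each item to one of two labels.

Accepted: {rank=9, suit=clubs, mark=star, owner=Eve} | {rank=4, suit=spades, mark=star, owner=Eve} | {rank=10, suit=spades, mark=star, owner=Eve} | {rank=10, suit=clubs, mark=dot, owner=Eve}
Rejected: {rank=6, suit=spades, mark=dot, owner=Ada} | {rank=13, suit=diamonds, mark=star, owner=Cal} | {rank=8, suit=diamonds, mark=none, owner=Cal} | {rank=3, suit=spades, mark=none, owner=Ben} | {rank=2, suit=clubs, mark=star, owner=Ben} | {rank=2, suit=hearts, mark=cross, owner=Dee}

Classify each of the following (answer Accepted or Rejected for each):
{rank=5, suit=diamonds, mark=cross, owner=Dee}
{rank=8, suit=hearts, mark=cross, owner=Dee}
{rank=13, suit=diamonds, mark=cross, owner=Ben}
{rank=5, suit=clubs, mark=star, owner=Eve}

All 'Accepted' examples share one property — owner is Eve — and every 'Rejected' example lacks it.
{rank=5, suit=diamonds, mark=cross, owner=Dee}: owner is Dee, fails the rule → Rejected. {rank=8, suit=hearts, mark=cross, owner=Dee}: owner is Dee, fails the rule → Rejected. {rank=13, suit=diamonds, mark=cross, owner=Ben}: owner is Ben, fails the rule → Rejected. {rank=5, suit=clubs, mark=star, owner=Eve}: owner is Eve, meets the rule → Accepted.

Rejected, Rejected, Rejected, Accepted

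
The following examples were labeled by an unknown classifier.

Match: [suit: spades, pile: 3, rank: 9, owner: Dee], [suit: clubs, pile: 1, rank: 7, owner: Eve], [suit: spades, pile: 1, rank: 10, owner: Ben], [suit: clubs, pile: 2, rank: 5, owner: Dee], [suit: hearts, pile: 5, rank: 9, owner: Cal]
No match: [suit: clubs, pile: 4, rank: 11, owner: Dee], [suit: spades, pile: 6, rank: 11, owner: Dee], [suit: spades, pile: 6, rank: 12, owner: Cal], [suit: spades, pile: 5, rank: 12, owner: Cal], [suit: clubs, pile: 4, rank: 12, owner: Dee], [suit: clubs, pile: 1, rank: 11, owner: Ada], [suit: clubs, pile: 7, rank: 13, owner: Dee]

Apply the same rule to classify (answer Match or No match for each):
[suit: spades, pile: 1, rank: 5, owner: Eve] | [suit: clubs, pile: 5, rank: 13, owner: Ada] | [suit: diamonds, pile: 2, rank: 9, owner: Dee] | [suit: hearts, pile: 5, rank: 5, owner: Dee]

A rule that fits every label: rank ≤ 10 — true of each 'Match' example, false of each 'No match' one.
[suit: spades, pile: 1, rank: 5, owner: Eve] — rank = 5, hence Match. [suit: clubs, pile: 5, rank: 13, owner: Ada] — rank = 13, hence No match. [suit: diamonds, pile: 2, rank: 9, owner: Dee] — rank = 9, hence Match. [suit: hearts, pile: 5, rank: 5, owner: Dee] — rank = 5, hence Match.

Match, No match, Match, Match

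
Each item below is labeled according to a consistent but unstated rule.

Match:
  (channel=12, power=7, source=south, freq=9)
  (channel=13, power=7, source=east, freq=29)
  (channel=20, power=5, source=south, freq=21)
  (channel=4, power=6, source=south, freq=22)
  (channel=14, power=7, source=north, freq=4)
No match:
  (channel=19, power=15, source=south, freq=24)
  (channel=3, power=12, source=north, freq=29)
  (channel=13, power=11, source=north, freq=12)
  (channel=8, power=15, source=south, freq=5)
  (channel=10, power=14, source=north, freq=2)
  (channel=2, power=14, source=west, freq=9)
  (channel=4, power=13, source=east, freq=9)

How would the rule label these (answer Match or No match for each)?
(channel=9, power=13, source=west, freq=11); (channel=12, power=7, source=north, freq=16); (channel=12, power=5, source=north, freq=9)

No match, Match, Match

The distinguishing property — power ≤ 7 — holds for all the 'Match' cases and none of the 'No match' cases.
No match: (channel=9, power=13, source=west, freq=11), since power = 13.
Match: (channel=12, power=7, source=north, freq=16), since power = 7.
Match: (channel=12, power=5, source=north, freq=9), since power = 5.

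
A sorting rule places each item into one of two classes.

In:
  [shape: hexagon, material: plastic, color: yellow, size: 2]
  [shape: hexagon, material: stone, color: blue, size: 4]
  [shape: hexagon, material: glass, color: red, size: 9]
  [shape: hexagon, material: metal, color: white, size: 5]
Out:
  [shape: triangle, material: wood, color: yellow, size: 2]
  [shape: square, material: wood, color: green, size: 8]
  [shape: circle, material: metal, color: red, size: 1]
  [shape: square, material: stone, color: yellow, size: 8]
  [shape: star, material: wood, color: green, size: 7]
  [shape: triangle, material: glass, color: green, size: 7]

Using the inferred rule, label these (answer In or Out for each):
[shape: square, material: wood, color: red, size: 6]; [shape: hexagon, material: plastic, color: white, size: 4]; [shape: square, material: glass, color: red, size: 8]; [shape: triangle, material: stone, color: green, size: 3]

Out, In, Out, Out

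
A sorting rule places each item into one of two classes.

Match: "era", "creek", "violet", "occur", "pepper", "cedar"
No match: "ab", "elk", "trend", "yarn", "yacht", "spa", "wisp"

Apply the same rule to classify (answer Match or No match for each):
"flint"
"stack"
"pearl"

No match, No match, Match

One predicate separates the groups cleanly: has ≥ 2 vowels.
"flint" — 1 vowel, hence No match. "stack" — 1 vowel, hence No match. "pearl" — 2 vowels, hence Match.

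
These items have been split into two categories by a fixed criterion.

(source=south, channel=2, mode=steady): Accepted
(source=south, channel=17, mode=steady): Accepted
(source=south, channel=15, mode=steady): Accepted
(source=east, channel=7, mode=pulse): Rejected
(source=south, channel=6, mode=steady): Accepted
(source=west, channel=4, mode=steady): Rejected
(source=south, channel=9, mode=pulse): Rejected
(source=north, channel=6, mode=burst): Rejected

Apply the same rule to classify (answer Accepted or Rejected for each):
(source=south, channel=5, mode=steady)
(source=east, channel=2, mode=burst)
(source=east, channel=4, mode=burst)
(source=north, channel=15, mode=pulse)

The rule appears to be: source is south AND mode is steady.
(source=south, channel=5, mode=steady): Accepted (source is south, mode is steady). (source=east, channel=2, mode=burst): Rejected (source is east, mode is burst). (source=east, channel=4, mode=burst): Rejected (source is east, mode is burst). (source=north, channel=15, mode=pulse): Rejected (source is north, mode is pulse).

Accepted, Rejected, Rejected, Rejected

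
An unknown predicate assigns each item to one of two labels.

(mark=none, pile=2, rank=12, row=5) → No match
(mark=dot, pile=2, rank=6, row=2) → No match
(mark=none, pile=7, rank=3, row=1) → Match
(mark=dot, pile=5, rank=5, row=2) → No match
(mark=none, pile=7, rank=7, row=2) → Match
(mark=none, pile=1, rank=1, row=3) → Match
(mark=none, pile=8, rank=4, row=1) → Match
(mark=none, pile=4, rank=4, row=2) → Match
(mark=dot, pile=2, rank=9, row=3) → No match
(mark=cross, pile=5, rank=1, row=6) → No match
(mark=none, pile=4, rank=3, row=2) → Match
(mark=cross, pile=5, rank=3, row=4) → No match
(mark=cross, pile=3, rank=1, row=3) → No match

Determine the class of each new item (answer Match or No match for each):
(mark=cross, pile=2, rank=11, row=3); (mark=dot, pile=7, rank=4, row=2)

The common property of the 'Match' items is: mark is none AND row ≤ 3. No 'No match' item has it.
(mark=cross, pile=2, rank=11, row=3): No match (mark is cross, row = 3). (mark=dot, pile=7, rank=4, row=2): No match (mark is dot, row = 2).

No match, No match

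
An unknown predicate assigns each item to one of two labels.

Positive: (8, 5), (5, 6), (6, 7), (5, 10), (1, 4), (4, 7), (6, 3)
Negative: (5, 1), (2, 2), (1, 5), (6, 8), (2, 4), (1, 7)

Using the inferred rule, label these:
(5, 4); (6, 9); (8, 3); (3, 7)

Looking at the examples, the only property every 'Positive' case has and every 'Negative' case lacks is: sum is odd.

Positive, Positive, Positive, Negative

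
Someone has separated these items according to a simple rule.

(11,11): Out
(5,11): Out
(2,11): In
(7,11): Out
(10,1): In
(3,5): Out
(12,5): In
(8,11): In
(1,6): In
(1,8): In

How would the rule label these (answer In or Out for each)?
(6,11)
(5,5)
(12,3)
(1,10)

The pattern is that an item is 'In' exactly when: sum is odd.
(6,11) — 6+11 = 17, hence In.
(5,5) — 5+5 = 10, hence Out.
(12,3) — 12+3 = 15, hence In.
(1,10) — 1+10 = 11, hence In.

In, Out, In, In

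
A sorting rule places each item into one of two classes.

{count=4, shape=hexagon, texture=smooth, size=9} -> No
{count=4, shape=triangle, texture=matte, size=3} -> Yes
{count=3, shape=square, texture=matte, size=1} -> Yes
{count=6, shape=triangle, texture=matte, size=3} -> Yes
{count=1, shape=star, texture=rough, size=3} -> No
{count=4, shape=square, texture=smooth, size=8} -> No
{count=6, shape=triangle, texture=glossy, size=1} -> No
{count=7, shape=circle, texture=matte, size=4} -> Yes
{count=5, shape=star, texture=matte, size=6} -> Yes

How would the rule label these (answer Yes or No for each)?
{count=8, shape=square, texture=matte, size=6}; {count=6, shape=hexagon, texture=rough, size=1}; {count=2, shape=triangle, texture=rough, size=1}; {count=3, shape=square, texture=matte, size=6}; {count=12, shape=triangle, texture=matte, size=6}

Looking at the examples, the only property every 'Yes' case has and every 'No' case lacks is: texture is matte.
{count=8, shape=square, texture=matte, size=6} → texture is matte → Yes.
{count=6, shape=hexagon, texture=rough, size=1} → texture is rough → No.
{count=2, shape=triangle, texture=rough, size=1} → texture is rough → No.
{count=3, shape=square, texture=matte, size=6} → texture is matte → Yes.
{count=12, shape=triangle, texture=matte, size=6} → texture is matte → Yes.

Yes, No, No, Yes, Yes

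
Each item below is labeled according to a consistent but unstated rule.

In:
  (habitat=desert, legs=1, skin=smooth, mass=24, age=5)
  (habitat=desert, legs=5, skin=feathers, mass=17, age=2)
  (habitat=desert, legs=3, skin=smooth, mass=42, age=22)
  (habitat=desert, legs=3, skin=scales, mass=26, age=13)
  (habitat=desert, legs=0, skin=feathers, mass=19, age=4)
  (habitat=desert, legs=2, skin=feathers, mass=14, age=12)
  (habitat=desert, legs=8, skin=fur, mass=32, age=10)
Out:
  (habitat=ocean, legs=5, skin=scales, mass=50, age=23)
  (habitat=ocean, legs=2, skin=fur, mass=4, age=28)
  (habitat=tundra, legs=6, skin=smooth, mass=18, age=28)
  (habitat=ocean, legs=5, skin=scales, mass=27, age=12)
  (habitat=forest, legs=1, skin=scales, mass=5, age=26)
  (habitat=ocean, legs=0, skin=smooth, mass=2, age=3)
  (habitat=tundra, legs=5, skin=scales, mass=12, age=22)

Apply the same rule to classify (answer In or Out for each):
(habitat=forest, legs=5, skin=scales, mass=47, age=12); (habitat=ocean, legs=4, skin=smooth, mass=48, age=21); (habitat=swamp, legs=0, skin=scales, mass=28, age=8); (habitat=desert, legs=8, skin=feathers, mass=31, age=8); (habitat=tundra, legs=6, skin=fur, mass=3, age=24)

The classifier is using: habitat is desert.

Out, Out, Out, In, Out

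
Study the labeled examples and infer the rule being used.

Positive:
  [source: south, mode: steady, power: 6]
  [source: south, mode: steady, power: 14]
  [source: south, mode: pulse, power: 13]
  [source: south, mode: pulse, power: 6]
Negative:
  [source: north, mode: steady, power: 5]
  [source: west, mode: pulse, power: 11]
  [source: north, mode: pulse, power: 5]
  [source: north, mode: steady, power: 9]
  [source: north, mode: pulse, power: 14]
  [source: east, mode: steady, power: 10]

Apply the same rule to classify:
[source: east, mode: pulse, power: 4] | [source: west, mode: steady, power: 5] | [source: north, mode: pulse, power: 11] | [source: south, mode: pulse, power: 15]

Negative, Negative, Negative, Positive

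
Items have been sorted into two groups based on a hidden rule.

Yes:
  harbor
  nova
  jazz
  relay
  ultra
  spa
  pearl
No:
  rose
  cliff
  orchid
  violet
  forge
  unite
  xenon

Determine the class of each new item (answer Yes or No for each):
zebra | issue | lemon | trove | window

Yes, No, No, No, No

Rule: contains 'a'. This holds for each 'Yes' example and fails for each 'No' one.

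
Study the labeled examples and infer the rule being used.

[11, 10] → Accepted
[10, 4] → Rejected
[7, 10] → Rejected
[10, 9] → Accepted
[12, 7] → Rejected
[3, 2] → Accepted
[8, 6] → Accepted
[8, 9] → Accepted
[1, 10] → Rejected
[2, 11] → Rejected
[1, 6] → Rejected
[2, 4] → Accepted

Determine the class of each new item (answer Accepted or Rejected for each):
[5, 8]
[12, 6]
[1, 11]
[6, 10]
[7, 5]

Rejected, Rejected, Rejected, Rejected, Accepted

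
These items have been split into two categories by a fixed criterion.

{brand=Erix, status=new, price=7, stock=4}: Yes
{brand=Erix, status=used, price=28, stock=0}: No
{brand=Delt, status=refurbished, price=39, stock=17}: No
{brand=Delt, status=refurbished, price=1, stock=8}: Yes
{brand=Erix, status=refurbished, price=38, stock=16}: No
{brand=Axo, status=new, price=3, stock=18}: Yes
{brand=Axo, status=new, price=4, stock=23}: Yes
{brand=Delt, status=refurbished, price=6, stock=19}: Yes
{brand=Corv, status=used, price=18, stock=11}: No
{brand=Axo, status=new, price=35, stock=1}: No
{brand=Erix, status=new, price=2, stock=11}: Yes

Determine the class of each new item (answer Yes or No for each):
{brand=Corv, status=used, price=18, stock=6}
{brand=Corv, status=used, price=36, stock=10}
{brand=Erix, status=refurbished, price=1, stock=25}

No, No, Yes

One predicate separates the groups cleanly: price ≤ 7.
{brand=Corv, status=used, price=18, stock=6}: price = 18, doesn't match → No.
{brand=Corv, status=used, price=36, stock=10}: price = 36, doesn't match → No.
{brand=Erix, status=refurbished, price=1, stock=25}: price = 1, passes → Yes.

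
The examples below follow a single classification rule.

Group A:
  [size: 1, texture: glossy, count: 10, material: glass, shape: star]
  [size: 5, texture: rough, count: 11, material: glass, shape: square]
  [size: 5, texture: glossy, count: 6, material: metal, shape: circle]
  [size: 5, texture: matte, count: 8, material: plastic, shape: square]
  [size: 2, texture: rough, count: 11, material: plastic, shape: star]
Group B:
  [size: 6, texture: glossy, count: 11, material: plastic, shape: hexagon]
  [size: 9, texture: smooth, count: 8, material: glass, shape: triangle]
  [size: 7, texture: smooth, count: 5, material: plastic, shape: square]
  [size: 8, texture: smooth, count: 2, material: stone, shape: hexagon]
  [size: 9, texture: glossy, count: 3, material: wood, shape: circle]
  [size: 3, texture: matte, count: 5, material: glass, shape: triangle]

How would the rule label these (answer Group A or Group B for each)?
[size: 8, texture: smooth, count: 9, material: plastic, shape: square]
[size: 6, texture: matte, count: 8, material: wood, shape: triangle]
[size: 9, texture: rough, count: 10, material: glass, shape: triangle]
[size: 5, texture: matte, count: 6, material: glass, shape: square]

All 'Group A' examples share one property — size ≤ 5 AND count ≥ 6 — and every 'Group B' example lacks it.
[size: 8, texture: smooth, count: 9, material: plastic, shape: square]: size = 8, count = 9 — doesn't qualify, so Group B.
[size: 6, texture: matte, count: 8, material: wood, shape: triangle]: size = 6, count = 8 — doesn't qualify, so Group B.
[size: 9, texture: rough, count: 10, material: glass, shape: triangle]: size = 9, count = 10 — doesn't qualify, so Group B.
[size: 5, texture: matte, count: 6, material: glass, shape: square]: size = 5, count = 6 — qualifies, so Group A.

Group B, Group B, Group B, Group A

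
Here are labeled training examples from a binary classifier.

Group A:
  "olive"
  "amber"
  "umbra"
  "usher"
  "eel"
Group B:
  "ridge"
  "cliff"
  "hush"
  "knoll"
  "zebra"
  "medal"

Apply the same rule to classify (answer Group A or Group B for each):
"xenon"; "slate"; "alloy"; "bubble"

Group B, Group B, Group A, Group B

Comparing the two groups points to one rule — starts with a vowel.
"xenon": Group B (starts with 'x'). "slate": Group B (starts with 's'). "alloy": Group A (starts with 'a'). "bubble": Group B (starts with 'b').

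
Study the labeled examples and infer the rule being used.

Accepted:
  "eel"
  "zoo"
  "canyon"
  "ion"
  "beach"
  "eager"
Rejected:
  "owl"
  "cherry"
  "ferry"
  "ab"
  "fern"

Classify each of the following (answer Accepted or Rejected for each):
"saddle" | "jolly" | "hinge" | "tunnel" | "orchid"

The classifier is using: has ≥ 2 vowels.
"saddle" — 2 vowels, hence Accepted. "jolly" — 1 vowel, hence Rejected. "hinge" — 2 vowels, hence Accepted. "tunnel" — 2 vowels, hence Accepted. "orchid" — 2 vowels, hence Accepted.

Accepted, Rejected, Accepted, Accepted, Accepted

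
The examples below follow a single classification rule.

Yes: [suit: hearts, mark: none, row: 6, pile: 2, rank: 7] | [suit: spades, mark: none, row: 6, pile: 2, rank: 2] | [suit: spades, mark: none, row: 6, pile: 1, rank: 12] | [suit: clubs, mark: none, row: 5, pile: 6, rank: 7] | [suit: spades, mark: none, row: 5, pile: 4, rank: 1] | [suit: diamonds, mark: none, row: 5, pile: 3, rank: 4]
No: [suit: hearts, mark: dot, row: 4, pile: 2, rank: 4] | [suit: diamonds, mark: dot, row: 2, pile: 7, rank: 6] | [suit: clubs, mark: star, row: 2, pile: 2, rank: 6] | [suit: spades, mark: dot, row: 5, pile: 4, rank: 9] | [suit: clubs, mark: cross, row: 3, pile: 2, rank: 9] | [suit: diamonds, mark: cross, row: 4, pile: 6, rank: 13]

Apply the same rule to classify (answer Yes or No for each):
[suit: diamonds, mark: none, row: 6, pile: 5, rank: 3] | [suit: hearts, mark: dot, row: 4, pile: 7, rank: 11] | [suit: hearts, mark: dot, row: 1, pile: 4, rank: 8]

Comparing the two groups points to one rule — mark is none.
Yes: [suit: diamonds, mark: none, row: 6, pile: 5, rank: 3], since mark is none.
No: [suit: hearts, mark: dot, row: 4, pile: 7, rank: 11], since mark is dot.
No: [suit: hearts, mark: dot, row: 1, pile: 4, rank: 8], since mark is dot.

Yes, No, No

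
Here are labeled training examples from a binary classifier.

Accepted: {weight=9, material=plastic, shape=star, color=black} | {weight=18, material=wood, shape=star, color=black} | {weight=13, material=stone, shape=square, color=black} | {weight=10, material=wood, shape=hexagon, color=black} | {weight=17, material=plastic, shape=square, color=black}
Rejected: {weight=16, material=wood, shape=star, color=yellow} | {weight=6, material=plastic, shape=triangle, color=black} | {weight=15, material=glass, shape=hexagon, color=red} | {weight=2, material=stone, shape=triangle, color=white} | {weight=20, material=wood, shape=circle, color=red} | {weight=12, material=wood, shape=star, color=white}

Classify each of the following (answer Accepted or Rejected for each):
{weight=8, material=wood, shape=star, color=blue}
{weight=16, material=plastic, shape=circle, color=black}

The common property of the 'Accepted' items is: color is black AND weight ≥ 9. No 'Rejected' item has it.
{weight=8, material=wood, shape=star, color=blue}: Rejected (color is blue, weight = 8).
{weight=16, material=plastic, shape=circle, color=black}: Accepted (color is black, weight = 16).

Rejected, Accepted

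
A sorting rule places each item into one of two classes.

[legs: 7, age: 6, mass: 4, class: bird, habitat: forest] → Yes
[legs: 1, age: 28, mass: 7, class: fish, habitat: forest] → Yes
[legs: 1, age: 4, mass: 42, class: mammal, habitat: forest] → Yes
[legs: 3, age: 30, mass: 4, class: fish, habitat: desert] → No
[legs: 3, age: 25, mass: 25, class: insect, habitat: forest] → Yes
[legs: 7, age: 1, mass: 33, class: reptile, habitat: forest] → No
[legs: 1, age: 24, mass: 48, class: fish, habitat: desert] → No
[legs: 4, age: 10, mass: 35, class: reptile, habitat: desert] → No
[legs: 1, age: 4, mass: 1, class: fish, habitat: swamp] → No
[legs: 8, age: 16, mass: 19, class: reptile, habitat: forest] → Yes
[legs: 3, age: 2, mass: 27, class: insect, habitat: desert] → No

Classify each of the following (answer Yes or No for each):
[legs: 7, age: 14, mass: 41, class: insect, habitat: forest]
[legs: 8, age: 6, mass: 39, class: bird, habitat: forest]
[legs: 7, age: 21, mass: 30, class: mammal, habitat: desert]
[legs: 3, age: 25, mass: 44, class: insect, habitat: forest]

The common property of the 'Yes' items is: habitat is forest AND age ≥ 2. No 'No' item has it.

Yes, Yes, No, Yes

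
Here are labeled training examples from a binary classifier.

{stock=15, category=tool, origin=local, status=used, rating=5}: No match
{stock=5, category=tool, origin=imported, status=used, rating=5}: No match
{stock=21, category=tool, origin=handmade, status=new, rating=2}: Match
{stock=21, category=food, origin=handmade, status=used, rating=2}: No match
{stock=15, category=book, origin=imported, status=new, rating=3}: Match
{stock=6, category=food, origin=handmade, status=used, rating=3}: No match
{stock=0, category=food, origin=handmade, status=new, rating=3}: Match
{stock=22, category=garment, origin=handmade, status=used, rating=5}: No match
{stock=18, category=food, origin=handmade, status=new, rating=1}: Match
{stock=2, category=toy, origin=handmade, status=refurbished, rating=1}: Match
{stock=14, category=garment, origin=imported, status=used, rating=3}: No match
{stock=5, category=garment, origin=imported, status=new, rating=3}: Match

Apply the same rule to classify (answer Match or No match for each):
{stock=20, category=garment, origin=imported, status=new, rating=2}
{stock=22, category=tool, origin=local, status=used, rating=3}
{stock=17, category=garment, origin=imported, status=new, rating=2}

Match, No match, Match

A rule that fits every label: status is not used — true of each 'Match' example, false of each 'No match' one.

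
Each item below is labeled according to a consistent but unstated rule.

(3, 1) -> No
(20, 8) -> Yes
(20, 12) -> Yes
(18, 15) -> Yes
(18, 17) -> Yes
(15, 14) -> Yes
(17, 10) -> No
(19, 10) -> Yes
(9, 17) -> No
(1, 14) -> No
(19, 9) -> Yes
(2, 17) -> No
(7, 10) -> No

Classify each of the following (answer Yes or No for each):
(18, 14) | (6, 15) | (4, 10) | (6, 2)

Yes, No, No, No

All 'Yes' examples share one property — sum ≥ 28 — and every 'No' example lacks it.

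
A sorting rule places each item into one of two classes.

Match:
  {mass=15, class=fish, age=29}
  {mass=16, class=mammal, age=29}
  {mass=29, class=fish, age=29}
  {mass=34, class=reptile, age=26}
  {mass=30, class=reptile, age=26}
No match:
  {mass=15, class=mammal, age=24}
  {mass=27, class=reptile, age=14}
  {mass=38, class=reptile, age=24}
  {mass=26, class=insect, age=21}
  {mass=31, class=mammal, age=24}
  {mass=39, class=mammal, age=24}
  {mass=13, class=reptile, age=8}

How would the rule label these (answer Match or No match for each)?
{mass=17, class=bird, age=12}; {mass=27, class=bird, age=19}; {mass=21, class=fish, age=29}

No match, No match, Match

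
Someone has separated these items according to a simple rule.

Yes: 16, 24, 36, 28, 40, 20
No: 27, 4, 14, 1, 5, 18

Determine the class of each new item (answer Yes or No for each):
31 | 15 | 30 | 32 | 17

The rule appears to be: multiple of 4 AND at least 5.
No: 31, since 31 = 4·7 + 3, 31 ≥ 5.
No: 15, since 15 = 4·3 + 3, 15 ≥ 5.
No: 30, since 30 = 4·7 + 2, 30 ≥ 5.
Yes: 32, since 32 = 4·8, 32 ≥ 5.
No: 17, since 17 = 4·4 + 1, 17 ≥ 5.

No, No, No, Yes, No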